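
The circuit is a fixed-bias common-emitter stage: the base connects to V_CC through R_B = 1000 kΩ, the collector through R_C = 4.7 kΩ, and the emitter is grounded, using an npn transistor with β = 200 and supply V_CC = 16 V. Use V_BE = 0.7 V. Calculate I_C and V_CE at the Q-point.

I_C ≈ 3.1 mA, V_CE ≈ 1.6 V

Base loop: V_CC = I_B·R_B + V_BE, so I_B = (16 − 0.7)/1000 kΩ = 0.0153 mA.
In the active region I_C = β·I_B = 200 × 0.0153 = 3.06 mA.
Collector loop: V_CE = V_CC − I_C·R_C = 16 − 3.06×4.7 = 1.62 V.
Since V_CE = 1.62 V > V_CE(sat) ≈ 0.2 V, the transistor is in the active region as assumed.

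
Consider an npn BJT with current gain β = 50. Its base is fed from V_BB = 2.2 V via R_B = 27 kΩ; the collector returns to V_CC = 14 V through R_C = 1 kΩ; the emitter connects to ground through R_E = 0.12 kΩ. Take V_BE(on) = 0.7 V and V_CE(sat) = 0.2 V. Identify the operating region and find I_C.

active; I_C ≈ 2.3 mA

Assume active. Base-emitter loop: I_B = (V_BB − V_BE)/(R_B + (β+1)R_E) = (2.2 − 0.7)/(27 + 51×0.12) = 0.0453 mA.
I_C = β·I_B = 50×0.0453 = 2.26 mA.
V_CE = V_CC − I_C·R_C − I_E·R_E = 14 − 2.26×1 − 2.31×0.12 = 11.5 V > V_CE(sat), so the active-region assumption holds.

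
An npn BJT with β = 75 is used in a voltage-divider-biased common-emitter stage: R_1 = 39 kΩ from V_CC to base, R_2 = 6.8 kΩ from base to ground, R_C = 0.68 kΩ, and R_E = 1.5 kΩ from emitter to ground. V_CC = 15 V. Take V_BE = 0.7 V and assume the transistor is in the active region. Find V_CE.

Thevenize the base divider: V_Th = V_CC·R_2/(R_1+R_2) = 15×6.8/45.8 = 2.23 V, R_Th = R_1‖R_2 = 5.79 kΩ.
Base-emitter loop: V_Th = I_B·R_Th + V_BE + (β+1)I_B·R_E, so I_B = (2.23 − 0.7) / (5.79 + 76×1.5) = 0.0127 mA.
I_C = β·I_B = 75×0.0127 = 0.956 mA, and I_E = (β+1)I_B = 0.969 mA.
V_CE = V_CC − I_C·R_C − I_E·R_E = 15 − 0.956×0.68 − 0.969×1.5 = 12.9 V.
V_CE = 12.9 V > 0.2 V confirms active-region operation.

V_CE ≈ 13 V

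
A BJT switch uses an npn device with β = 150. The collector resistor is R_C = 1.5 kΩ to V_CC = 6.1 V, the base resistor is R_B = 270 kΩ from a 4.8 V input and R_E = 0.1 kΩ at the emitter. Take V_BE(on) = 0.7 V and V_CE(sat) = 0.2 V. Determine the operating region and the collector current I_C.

active; I_C ≈ 2.2 mA

Assume active. Base-emitter loop: I_B = (V_BB − V_BE)/(R_B + (β+1)R_E) = (4.8 − 0.7)/(270 + 151×0.1) = 0.0144 mA.
I_C = β·I_B = 150×0.0144 = 2.16 mA.
V_CE = V_CC − I_C·R_C − I_E·R_E = 6.1 − 2.16×1.5 − 2.17×0.1 = 2.65 V > V_CE(sat), so the active-region assumption holds.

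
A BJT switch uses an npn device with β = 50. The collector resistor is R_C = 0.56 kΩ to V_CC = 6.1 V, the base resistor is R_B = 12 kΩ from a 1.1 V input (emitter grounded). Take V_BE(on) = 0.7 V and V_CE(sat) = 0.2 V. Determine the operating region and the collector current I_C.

active; I_C ≈ 1.7 mA

Assume active. Base-emitter loop: I_B = (V_BB − V_BE)/R_B = (1.1 − 0.7)/12 = 0.0333 mA.
I_C = β·I_B = 50×0.0333 = 1.67 mA.
V_CE = V_CC − I_C·R_C = 6.1 − 1.67×0.56 = 5.17 V > V_CE(sat), so the active-region assumption holds.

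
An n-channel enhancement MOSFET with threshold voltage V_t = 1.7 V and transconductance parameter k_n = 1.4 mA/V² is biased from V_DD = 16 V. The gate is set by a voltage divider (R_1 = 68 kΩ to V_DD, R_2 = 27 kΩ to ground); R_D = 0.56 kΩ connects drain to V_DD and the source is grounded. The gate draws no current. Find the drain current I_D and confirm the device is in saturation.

I_D ≈ 5.7 mA

V_G = V_DD·R_2/(R_1+R_2) = 16×27/95 = 4.55 V. With the source grounded, V_GS = V_G = 4.55 V.
Assume saturation: I_D = (k_n/2)(V_GS − V_t)² = (1.4/2)×(4.55 − 1.7)² = 0.7×2.85² = 5.68 mA.
V_DS = V_DD − I_D·R_D = 16 − 5.68×0.56 = 12.8 V.
Saturation requires V_DS ≥ V_GS − V_t = 2.85 V; 12.8 ≥ 2.85 ✓.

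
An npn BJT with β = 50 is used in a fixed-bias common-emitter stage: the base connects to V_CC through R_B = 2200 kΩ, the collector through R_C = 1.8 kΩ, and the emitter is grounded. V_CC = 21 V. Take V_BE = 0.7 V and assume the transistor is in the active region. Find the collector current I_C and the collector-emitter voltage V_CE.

Base loop: V_CC = I_B·R_B + V_BE, so I_B = (21 − 0.7)/2200 kΩ = 0.00923 mA.
In the active region I_C = β·I_B = 50 × 0.00923 = 0.461 mA.
Collector loop: V_CE = V_CC − I_C·R_C = 21 − 0.461×1.8 = 20.2 V.
Since V_CE = 20.2 V > V_CE(sat) ≈ 0.2 V, the transistor is in the active region as assumed.

I_C ≈ 0.46 mA, V_CE ≈ 20 V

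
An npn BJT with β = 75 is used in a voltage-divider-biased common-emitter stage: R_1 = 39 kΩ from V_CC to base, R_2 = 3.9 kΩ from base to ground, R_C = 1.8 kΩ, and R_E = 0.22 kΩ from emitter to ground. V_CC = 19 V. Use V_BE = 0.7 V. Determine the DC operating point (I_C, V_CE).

Thevenize the base divider: V_Th = V_CC·R_2/(R_1+R_2) = 19×3.9/42.9 = 1.73 V, R_Th = R_1‖R_2 = 3.55 kΩ.
Base-emitter loop: V_Th = I_B·R_Th + V_BE + (β+1)I_B·R_E, so I_B = (1.73 − 0.7) / (3.55 + 76×0.22) = 0.0507 mA.
I_C = β·I_B = 75×0.0507 = 3.8 mA, and I_E = (β+1)I_B = 3.85 mA.
V_CE = V_CC − I_C·R_C − I_E·R_E = 19 − 3.8×1.8 − 3.85×0.22 = 11.3 V.
V_CE = 11.3 V > 0.2 V confirms active-region operation.

I_C ≈ 3.8 mA, V_CE ≈ 11 V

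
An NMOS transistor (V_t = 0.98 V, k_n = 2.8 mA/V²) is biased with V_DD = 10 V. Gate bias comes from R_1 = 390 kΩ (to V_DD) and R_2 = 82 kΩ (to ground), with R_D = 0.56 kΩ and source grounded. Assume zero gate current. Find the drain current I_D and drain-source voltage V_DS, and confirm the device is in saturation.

V_G = V_DD·R_2/(R_1+R_2) = 10×82/472 = 1.74 V. With the source grounded, V_GS = V_G = 1.74 V.
Assume saturation: I_D = (k_n/2)(V_GS − V_t)² = (2.8/2)×(1.74 − 0.98)² = 1.4×0.757² = 0.803 mA.
V_DS = V_DD − I_D·R_D = 10 − 0.803×0.56 = 9.55 V.
Saturation requires V_DS ≥ V_GS − V_t = 0.757 V; 9.55 ≥ 0.757 ✓.

I_D ≈ 0.8 mA, V_DS ≈ 9.6 V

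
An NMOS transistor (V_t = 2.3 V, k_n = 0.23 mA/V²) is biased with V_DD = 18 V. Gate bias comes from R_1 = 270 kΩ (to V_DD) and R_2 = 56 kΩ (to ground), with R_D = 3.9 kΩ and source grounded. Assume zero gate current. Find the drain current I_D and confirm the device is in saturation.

V_G = V_DD·R_2/(R_1+R_2) = 18×56/326 = 3.09 V. With the source grounded, V_GS = V_G = 3.09 V.
Assume saturation: I_D = (k_n/2)(V_GS − V_t)² = (0.23/2)×(3.09 − 2.3)² = 0.115×0.792² = 0.0721 mA.
V_DS = V_DD − I_D·R_D = 18 − 0.0721×3.9 = 17.7 V.
Saturation requires V_DS ≥ V_GS − V_t = 0.792 V; 17.7 ≥ 0.792 ✓.

I_D ≈ 0.072 mA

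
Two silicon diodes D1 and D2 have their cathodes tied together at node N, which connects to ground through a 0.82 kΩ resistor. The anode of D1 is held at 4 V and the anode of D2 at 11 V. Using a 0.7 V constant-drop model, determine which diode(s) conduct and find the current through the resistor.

Assume both conduct. Then node N would need to be at both 4−0.7 = 3.3 V and 11−0.7 = 10.3 V, which is impossible.
Assume only D2 conducts: V_N = 11 − 0.7 = 10.3 V, so I_R = 10.3/0.82 = 12.6 mA.
Check D1: its anode-to-cathode voltage is 4 − 10.3 = -6.3 V < 0.7 V, so it is off. The assumption is consistent.

Only D2 conducts; I_R ≈ 13 mA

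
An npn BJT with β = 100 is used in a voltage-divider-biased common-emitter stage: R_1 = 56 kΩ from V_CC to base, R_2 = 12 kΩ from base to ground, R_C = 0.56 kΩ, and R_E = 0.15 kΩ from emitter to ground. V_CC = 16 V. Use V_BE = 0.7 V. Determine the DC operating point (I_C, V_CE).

I_C ≈ 8.5 mA, V_CE ≈ 10 V

Thevenize the base divider: V_Th = V_CC·R_2/(R_1+R_2) = 16×12/68 = 2.82 V, R_Th = R_1‖R_2 = 9.88 kΩ.
Base-emitter loop: V_Th = I_B·R_Th + V_BE + (β+1)I_B·R_E, so I_B = (2.82 − 0.7) / (9.88 + 101×0.15) = 0.0848 mA.
I_C = β·I_B = 100×0.0848 = 8.48 mA, and I_E = (β+1)I_B = 8.57 mA.
V_CE = V_CC − I_C·R_C − I_E·R_E = 16 − 8.48×0.56 − 8.57×0.15 = 9.96 V.
V_CE = 9.96 V > 0.2 V confirms active-region operation.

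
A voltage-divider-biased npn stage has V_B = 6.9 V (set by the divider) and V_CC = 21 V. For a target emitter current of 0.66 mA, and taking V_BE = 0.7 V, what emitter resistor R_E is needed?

R_E ≈ 9.4 kΩ

V_E = V_B − V_BE = 6.9 − 0.7 = 6.2 V.
R_E = V_E / I_E = 6.2 / 0.66 = 9.39 kΩ.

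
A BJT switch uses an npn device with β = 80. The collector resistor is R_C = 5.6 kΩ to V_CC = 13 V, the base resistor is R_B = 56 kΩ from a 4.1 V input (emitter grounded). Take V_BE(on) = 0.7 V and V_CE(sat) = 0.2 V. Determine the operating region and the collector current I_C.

Assume active: I_B = (4.1 − 0.7)/56 = 0.0607 mA, giving I_C = β·I_B = 4.86 mA.
But then V_CE = 13 − 4.86×5.6 = -14.2 V < V_CE(sat) = 0.2 V — impossible in the active region.
So the transistor is saturated. With V_CE = 0.2 V, I_C = (V_CC − 0.2)/R_C = 12.8/5.6 = 2.29 mA.
Check: β·I_B = 4.86 mA > I_C = 2.29 mA, confirming saturation.

saturation; I_C ≈ 2.3 mA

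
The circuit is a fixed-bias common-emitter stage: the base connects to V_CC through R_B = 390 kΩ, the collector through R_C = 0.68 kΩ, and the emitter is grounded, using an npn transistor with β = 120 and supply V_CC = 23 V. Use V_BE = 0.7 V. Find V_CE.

V_CE ≈ 18 V

Base loop: V_CC = I_B·R_B + V_BE, so I_B = (23 − 0.7)/390 kΩ = 0.0572 mA.
In the active region I_C = β·I_B = 120 × 0.0572 = 6.86 mA.
Collector loop: V_CE = V_CC − I_C·R_C = 23 − 6.86×0.68 = 18.3 V.
Since V_CE = 18.3 V > V_CE(sat) ≈ 0.2 V, the transistor is in the active region as assumed.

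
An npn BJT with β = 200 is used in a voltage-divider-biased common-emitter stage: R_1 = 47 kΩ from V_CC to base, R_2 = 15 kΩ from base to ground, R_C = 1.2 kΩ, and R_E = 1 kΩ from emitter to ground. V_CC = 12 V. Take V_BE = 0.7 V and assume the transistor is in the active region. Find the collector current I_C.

Thevenize the base divider: V_Th = V_CC·R_2/(R_1+R_2) = 12×15/62 = 2.9 V, R_Th = R_1‖R_2 = 11.4 kΩ.
Base-emitter loop: V_Th = I_B·R_Th + V_BE + (β+1)I_B·R_E, so I_B = (2.9 − 0.7) / (11.4 + 201×1) = 0.0104 mA.
I_C = β·I_B = 200×0.0104 = 2.07 mA, and I_E = (β+1)I_B = 2.09 mA.
V_CE = V_CC − I_C·R_C − I_E·R_E = 12 − 2.07×1.2 − 2.09×1 = 7.42 V.
V_CE = 7.42 V > 0.2 V confirms active-region operation.

I_C ≈ 2.1 mA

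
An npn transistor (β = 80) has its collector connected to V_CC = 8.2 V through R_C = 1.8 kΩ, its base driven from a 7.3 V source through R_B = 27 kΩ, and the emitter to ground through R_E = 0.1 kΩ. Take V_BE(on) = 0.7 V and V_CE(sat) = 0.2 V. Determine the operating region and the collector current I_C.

Assume active: I_B = (7.3 − 0.7)/(27 + 81×0.1) = 0.188 mA, I_C = β·I_B = 15 mA.
Then V_CE = 8.2 − 15×1.8 − 15.2×0.1 = -20.4 V < 0.2 V — the active assumption fails.
Re-solve with V_CE = 0.2 V. KCL at the emitter: V_E/R_E = (V_BB−0.7−V_E)/R_B + (V_CC−0.2−V_E)/R_C, giving V_E = 0.443 V.
I_C = (V_CC − 0.2 − V_E)/R_C = (8 − 0.443)/1.8 = 4.2 mA.
Check: I_B = (6.6 − 0.443)/27 = 0.228 mA, and β·I_B = 18.2 mA > I_C, confirming saturation.

saturation; I_C ≈ 4.2 mA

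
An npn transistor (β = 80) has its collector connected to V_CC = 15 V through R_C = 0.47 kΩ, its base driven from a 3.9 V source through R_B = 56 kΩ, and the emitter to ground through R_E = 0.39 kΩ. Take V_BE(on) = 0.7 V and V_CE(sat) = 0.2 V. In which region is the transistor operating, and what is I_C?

active; I_C ≈ 2.9 mA

Assume active. Base-emitter loop: I_B = (V_BB − V_BE)/(R_B + (β+1)R_E) = (3.9 − 0.7)/(56 + 81×0.39) = 0.0365 mA.
I_C = β·I_B = 80×0.0365 = 2.92 mA.
V_CE = V_CC − I_C·R_C − I_E·R_E = 15 − 2.92×0.47 − 2.96×0.39 = 12.5 V > V_CE(sat), so the active-region assumption holds.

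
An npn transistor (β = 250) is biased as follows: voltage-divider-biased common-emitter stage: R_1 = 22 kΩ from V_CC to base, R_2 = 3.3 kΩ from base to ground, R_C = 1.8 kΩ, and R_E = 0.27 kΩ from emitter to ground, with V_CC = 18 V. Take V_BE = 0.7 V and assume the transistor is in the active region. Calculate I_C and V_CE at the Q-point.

I_C ≈ 5.8 mA, V_CE ≈ 5.9 V

Thevenize the base divider: V_Th = V_CC·R_2/(R_1+R_2) = 18×3.3/25.3 = 2.35 V, R_Th = R_1‖R_2 = 2.87 kΩ.
Base-emitter loop: V_Th = I_B·R_Th + V_BE + (β+1)I_B·R_E, so I_B = (2.35 − 0.7) / (2.87 + 251×0.27) = 0.0233 mA.
I_C = β·I_B = 250×0.0233 = 5.83 mA, and I_E = (β+1)I_B = 5.86 mA.
V_CE = V_CC − I_C·R_C − I_E·R_E = 18 − 5.83×1.8 − 5.86×0.27 = 5.92 V.
V_CE = 5.92 V > 0.2 V confirms active-region operation.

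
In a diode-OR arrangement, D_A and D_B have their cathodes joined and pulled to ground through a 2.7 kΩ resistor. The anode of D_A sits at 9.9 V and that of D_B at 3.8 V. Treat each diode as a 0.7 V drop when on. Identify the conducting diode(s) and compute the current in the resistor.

Only D_A conducts; I_R ≈ 3.4 mA

Assume both conduct. Then node N would need to be at both 9.9−0.7 = 9.2 V and 3.8−0.7 = 3.1 V, which is impossible.
Assume only D_A conducts: V_N = 9.9 − 0.7 = 9.2 V, so I_R = 9.2/2.7 = 3.41 mA.
Check D_B: its anode-to-cathode voltage is 3.8 − 9.2 = -5.4 V < 0.7 V, so it is off. The assumption is consistent.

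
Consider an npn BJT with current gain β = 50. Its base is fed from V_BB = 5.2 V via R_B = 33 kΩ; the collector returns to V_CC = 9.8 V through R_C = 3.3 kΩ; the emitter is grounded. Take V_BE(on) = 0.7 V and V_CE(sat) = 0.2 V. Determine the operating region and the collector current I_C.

Assume active: I_B = (5.2 − 0.7)/33 = 0.136 mA, giving I_C = β·I_B = 6.82 mA.
But then V_CE = 9.8 − 6.82×3.3 = -12.7 V < V_CE(sat) = 0.2 V — impossible in the active region.
So the transistor is saturated. With V_CE = 0.2 V, I_C = (V_CC − 0.2)/R_C = 9.6/3.3 = 2.91 mA.
Check: β·I_B = 6.82 mA > I_C = 2.91 mA, confirming saturation.

saturation; I_C ≈ 2.9 mA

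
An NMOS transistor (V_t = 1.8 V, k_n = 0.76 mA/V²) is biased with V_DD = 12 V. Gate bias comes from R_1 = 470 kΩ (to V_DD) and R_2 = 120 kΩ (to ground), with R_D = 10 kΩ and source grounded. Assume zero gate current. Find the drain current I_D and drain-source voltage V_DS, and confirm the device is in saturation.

I_D ≈ 0.16 mA, V_DS ≈ 10 V

V_G = V_DD·R_2/(R_1+R_2) = 12×120/590 = 2.44 V. With the source grounded, V_GS = V_G = 2.44 V.
Assume saturation: I_D = (k_n/2)(V_GS − V_t)² = (0.76/2)×(2.44 − 1.8)² = 0.38×0.641² = 0.156 mA.
V_DS = V_DD − I_D·R_D = 12 − 0.156×10 = 10.4 V.
Saturation requires V_DS ≥ V_GS − V_t = 0.641 V; 10.4 ≥ 0.641 ✓.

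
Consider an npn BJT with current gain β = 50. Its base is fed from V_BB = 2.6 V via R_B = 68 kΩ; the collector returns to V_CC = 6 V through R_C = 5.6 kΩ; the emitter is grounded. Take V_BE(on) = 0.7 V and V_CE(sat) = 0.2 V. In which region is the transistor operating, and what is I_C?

saturation; I_C ≈ 1 mA

Assume active: I_B = (2.6 − 0.7)/68 = 0.0279 mA, giving I_C = β·I_B = 1.4 mA.
But then V_CE = 6 − 1.4×5.6 = -1.82 V < V_CE(sat) = 0.2 V — impossible in the active region.
So the transistor is saturated. With V_CE = 0.2 V, I_C = (V_CC − 0.2)/R_C = 5.8/5.6 = 1.04 mA.
Check: β·I_B = 1.4 mA > I_C = 1.04 mA, confirming saturation.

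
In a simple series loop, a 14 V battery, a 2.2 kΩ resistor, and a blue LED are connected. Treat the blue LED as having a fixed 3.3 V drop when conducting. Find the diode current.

KVL around the loop: 14 = V_D + I·R = 3.3 + I × 2.2 kΩ.
So I = (14 − 3.3) / 2.2 kΩ = 10.7 / 2.2 = 4.86 mA.

I ≈ 4.9 mA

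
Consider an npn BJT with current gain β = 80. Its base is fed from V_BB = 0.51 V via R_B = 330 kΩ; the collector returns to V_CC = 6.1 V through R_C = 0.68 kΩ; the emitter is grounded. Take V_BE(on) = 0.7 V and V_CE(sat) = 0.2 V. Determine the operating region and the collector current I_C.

V_BB = 0.51 V ≤ V_BE(on) = 0.7 V, so the base-emitter junction is not forward biased.
The transistor is in cutoff: I_B = I_C = 0.

cutoff; I_C ≈ 0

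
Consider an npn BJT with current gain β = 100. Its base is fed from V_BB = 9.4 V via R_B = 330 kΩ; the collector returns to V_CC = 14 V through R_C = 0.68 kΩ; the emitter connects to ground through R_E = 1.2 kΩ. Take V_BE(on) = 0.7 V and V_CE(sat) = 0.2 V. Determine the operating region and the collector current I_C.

Assume active. Base-emitter loop: I_B = (V_BB − V_BE)/(R_B + (β+1)R_E) = (9.4 − 0.7)/(330 + 101×1.2) = 0.0193 mA.
I_C = β·I_B = 100×0.0193 = 1.93 mA.
V_CE = V_CC − I_C·R_C − I_E·R_E = 14 − 1.93×0.68 − 1.95×1.2 = 10.4 V > V_CE(sat), so the active-region assumption holds.

active; I_C ≈ 1.9 mA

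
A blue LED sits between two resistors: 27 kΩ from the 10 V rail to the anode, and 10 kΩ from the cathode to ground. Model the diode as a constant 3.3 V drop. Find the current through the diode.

I ≈ 0.18 mA

The two resistors are in series with the diode, so KVL gives 10 = I·27 + 3.3 + I·10.
I = (10 − 3.3) / (27 + 10) kΩ = 6.7 / 37 = 0.181 mA.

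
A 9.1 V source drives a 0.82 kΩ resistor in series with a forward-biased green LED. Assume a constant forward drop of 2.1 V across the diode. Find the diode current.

I ≈ 8.5 mA

KVL around the loop: 9.1 = V_D + I·R = 2.1 + I × 0.82 kΩ.
So I = (9.1 − 2.1) / 0.82 kΩ = 7 / 0.82 = 8.54 mA.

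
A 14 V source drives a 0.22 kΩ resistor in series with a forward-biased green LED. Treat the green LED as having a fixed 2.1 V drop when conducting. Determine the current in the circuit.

I ≈ 54 mA

KVL around the loop: 14 = V_D + I·R = 2.1 + I × 0.22 kΩ.
So I = (14 − 2.1) / 0.22 kΩ = 11.9 / 0.22 = 54.1 mA.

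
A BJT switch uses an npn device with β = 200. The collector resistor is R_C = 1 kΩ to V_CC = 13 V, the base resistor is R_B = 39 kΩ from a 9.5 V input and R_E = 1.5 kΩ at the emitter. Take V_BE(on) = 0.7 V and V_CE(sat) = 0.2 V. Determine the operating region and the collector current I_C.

saturation; I_C ≈ 5.1 mA

Assume active: I_B = (9.5 − 0.7)/(39 + 201×1.5) = 0.0258 mA, I_C = β·I_B = 5.17 mA.
Then V_CE = 13 − 5.17×1 − 5.19×1.5 = 0.0391 V < 0.2 V — the active assumption fails.
Re-solve with V_CE = 0.2 V. KCL at the emitter: V_E/R_E = (V_BB−0.7−V_E)/R_B + (V_CC−0.2−V_E)/R_C, giving V_E = 7.7 V.
I_C = (V_CC − 0.2 − V_E)/R_C = (12.8 − 7.7)/1 = 5.1 mA.
Check: I_B = (8.8 − 7.7)/39 = 0.0283 mA, and β·I_B = 5.66 mA > I_C, confirming saturation.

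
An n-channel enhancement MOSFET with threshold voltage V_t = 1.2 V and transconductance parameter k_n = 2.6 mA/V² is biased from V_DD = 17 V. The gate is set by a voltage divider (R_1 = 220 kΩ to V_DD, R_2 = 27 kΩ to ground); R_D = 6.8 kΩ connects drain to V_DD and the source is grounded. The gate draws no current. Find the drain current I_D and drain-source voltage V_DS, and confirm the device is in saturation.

V_G = V_DD·R_2/(R_1+R_2) = 17×27/247 = 1.86 V. With the source grounded, V_GS = V_G = 1.86 V.
Assume saturation: I_D = (k_n/2)(V_GS − V_t)² = (2.6/2)×(1.86 − 1.2)² = 1.3×0.658² = 0.563 mA.
V_DS = V_DD − I_D·R_D = 17 − 0.563×6.8 = 13.2 V.
Saturation requires V_DS ≥ V_GS − V_t = 0.658 V; 13.2 ≥ 0.658 ✓.

I_D ≈ 0.56 mA, V_DS ≈ 13 V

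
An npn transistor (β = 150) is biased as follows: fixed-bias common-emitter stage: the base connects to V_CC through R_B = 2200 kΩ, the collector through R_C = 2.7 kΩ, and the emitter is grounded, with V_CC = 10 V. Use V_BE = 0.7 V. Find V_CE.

Base loop: V_CC = I_B·R_B + V_BE, so I_B = (10 − 0.7)/2200 kΩ = 0.00423 mA.
In the active region I_C = β·I_B = 150 × 0.00423 = 0.634 mA.
Collector loop: V_CE = V_CC − I_C·R_C = 10 − 0.634×2.7 = 8.29 V.
Since V_CE = 8.29 V > V_CE(sat) ≈ 0.2 V, the transistor is in the active region as assumed.

V_CE ≈ 8.3 V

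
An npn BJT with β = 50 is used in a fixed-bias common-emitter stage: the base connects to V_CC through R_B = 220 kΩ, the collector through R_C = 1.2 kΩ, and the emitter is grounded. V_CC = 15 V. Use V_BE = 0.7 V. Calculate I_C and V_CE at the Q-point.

I_C ≈ 3.2 mA, V_CE ≈ 11 V

Base loop: V_CC = I_B·R_B + V_BE, so I_B = (15 − 0.7)/220 kΩ = 0.065 mA.
In the active region I_C = β·I_B = 50 × 0.065 = 3.25 mA.
Collector loop: V_CE = V_CC − I_C·R_C = 15 − 3.25×1.2 = 11.1 V.
Since V_CE = 11.1 V > V_CE(sat) ≈ 0.2 V, the transistor is in the active region as assumed.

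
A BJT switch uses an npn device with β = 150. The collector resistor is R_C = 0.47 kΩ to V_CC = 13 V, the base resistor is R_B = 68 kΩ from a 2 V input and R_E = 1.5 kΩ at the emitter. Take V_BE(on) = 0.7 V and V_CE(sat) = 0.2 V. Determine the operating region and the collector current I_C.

Assume active. Base-emitter loop: I_B = (V_BB − V_BE)/(R_B + (β+1)R_E) = (2 − 0.7)/(68 + 151×1.5) = 0.00441 mA.
I_C = β·I_B = 150×0.00441 = 0.662 mA.
V_CE = V_CC − I_C·R_C − I_E·R_E = 13 − 0.662×0.47 − 0.667×1.5 = 11.7 V > V_CE(sat), so the active-region assumption holds.

active; I_C ≈ 0.66 mA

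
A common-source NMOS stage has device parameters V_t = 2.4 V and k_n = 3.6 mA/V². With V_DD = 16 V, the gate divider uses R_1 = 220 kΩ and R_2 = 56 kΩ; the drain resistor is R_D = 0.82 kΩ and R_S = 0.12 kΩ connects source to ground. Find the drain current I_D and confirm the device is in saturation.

I_D ≈ 0.96 mA

V_G = V_DD·R_2/(R_1+R_2) = 16×56/276 = 3.25 V.
Assume saturation: I_D = (k_n/2)(V_GS − V_t)² with V_GS = V_G − I_D·R_S = 3.25 − 0.12·I_D.
Substituting gives 0.0259·I_D² − 1.37·I_D + 1.29 = 0, with roots I_D = 0.962 or 51.7 mA.
The root I_D = 51.7 mA gives V_GS = -2.96 V ≤ V_t, so take I_D = 0.962 mA.
Then V_GS = 3.13 V and V_DS = V_DD − I_D(R_D+R_S) = 16 − 0.962×0.94 = 15.1 V.
Saturation requires V_DS ≥ V_GS − V_t = 0.731 V; 15.1 ≥ 0.731 ✓.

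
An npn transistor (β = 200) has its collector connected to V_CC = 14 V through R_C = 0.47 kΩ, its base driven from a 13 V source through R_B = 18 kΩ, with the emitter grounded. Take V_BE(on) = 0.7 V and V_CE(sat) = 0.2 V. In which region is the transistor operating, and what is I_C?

Assume active: I_B = (13 − 0.7)/18 = 0.683 mA, giving I_C = β·I_B = 137 mA.
But then V_CE = 14 − 137×0.47 = -50.2 V < V_CE(sat) = 0.2 V — impossible in the active region.
So the transistor is saturated. With V_CE = 0.2 V, I_C = (V_CC − 0.2)/R_C = 13.8/0.47 = 29.4 mA.
Check: β·I_B = 137 mA > I_C = 29.4 mA, confirming saturation.

saturation; I_C ≈ 29 mA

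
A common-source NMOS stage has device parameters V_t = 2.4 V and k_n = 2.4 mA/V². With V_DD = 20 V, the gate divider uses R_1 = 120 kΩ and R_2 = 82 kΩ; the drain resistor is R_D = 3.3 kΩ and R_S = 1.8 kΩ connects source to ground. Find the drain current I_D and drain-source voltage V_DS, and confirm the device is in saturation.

I_D ≈ 2.4 mA, V_DS ≈ 7.8 V

V_G = V_DD·R_2/(R_1+R_2) = 20×82/202 = 8.12 V.
Assume saturation: I_D = (k_n/2)(V_GS − V_t)² with V_GS = V_G − I_D·R_S = 8.12 − 1.8·I_D.
Substituting gives 3.89·I_D² − 25.7·I_D + 39.2 = 0, with roots I_D = 2.39 or 4.22 mA.
The root I_D = 4.22 mA gives V_GS = 0.525 V ≤ V_t, so take I_D = 2.39 mA.
Then V_GS = 3.81 V and V_DS = V_DD − I_D(R_D+R_S) = 20 − 2.39×5.1 = 7.8 V.
Saturation requires V_DS ≥ V_GS − V_t = 1.41 V; 7.8 ≥ 1.41 ✓.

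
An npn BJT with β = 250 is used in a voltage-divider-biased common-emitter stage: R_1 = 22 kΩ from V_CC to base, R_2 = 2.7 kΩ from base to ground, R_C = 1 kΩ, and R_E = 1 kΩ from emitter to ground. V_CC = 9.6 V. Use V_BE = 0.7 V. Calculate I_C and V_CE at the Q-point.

I_C ≈ 0.34 mA, V_CE ≈ 8.9 V

Thevenize the base divider: V_Th = V_CC·R_2/(R_1+R_2) = 9.6×2.7/24.7 = 1.05 V, R_Th = R_1‖R_2 = 2.4 kΩ.
Base-emitter loop: V_Th = I_B·R_Th + V_BE + (β+1)I_B·R_E, so I_B = (1.05 − 0.7) / (2.4 + 251×1) = 0.00138 mA.
I_C = β·I_B = 250×0.00138 = 0.345 mA, and I_E = (β+1)I_B = 0.346 mA.
V_CE = V_CC − I_C·R_C − I_E·R_E = 9.6 − 0.345×1 − 0.346×1 = 8.91 V.
V_CE = 8.91 V > 0.2 V confirms active-region operation.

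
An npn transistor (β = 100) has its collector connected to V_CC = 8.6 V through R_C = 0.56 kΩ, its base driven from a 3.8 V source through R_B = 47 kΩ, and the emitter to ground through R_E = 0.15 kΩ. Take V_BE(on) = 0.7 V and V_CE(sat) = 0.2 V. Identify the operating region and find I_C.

active; I_C ≈ 5 mA

Assume active. Base-emitter loop: I_B = (V_BB − V_BE)/(R_B + (β+1)R_E) = (3.8 − 0.7)/(47 + 101×0.15) = 0.0499 mA.
I_C = β·I_B = 100×0.0499 = 4.99 mA.
V_CE = V_CC − I_C·R_C − I_E·R_E = 8.6 − 4.99×0.56 − 5.04×0.15 = 5.05 V > V_CE(sat), so the active-region assumption holds.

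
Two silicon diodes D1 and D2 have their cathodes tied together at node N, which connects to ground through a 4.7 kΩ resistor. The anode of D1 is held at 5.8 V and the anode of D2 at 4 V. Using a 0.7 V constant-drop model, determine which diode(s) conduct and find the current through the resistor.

Assume both conduct. Then node N would need to be at both 5.8−0.7 = 5.1 V and 4−0.7 = 3.3 V, which is impossible.
Assume only D1 conducts: V_N = 5.8 − 0.7 = 5.1 V, so I_R = 5.1/4.7 = 1.09 mA.
Check D2: its anode-to-cathode voltage is 4 − 5.1 = -1.1 V < 0.7 V, so it is off. The assumption is consistent.

Only D1 conducts; I_R ≈ 1.1 mA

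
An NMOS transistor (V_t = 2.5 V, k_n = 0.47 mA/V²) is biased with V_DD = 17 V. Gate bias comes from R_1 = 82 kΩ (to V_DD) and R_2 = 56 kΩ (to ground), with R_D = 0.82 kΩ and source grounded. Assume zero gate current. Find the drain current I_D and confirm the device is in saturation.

V_G = V_DD·R_2/(R_1+R_2) = 17×56/138 = 6.9 V. With the source grounded, V_GS = V_G = 6.9 V.
Assume saturation: I_D = (k_n/2)(V_GS − V_t)² = (0.47/2)×(6.9 − 2.5)² = 0.235×4.4² = 4.55 mA.
V_DS = V_DD − I_D·R_D = 17 − 4.55×0.82 = 13.3 V.
Saturation requires V_DS ≥ V_GS − V_t = 4.4 V; 13.3 ≥ 4.4 ✓.

I_D ≈ 4.5 mA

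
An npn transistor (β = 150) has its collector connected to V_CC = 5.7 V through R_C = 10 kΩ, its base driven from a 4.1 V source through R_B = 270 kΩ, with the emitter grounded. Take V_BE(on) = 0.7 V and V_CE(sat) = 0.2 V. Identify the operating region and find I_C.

Assume active: I_B = (4.1 − 0.7)/270 = 0.0126 mA, giving I_C = β·I_B = 1.89 mA.
But then V_CE = 5.7 − 1.89×10 = -13.2 V < V_CE(sat) = 0.2 V — impossible in the active region.
So the transistor is saturated. With V_CE = 0.2 V, I_C = (V_CC − 0.2)/R_C = 5.5/10 = 0.55 mA.
Check: β·I_B = 1.89 mA > I_C = 0.55 mA, confirming saturation.

saturation; I_C ≈ 0.55 mA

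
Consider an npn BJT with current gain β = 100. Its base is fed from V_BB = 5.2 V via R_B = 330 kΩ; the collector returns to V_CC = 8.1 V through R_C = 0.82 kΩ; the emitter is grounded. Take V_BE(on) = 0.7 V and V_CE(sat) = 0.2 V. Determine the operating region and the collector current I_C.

Assume active. Base-emitter loop: I_B = (V_BB − V_BE)/R_B = (5.2 − 0.7)/330 = 0.0136 mA.
I_C = β·I_B = 100×0.0136 = 1.36 mA.
V_CE = V_CC − I_C·R_C = 8.1 − 1.36×0.82 = 6.98 V > V_CE(sat), so the active-region assumption holds.

active; I_C ≈ 1.4 mA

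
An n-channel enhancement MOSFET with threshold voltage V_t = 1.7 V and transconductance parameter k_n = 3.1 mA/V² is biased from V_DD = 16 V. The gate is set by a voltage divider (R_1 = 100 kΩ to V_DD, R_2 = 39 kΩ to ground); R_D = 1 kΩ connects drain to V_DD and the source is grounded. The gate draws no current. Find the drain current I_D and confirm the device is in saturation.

V_G = V_DD·R_2/(R_1+R_2) = 16×39/139 = 4.49 V. With the source grounded, V_GS = V_G = 4.49 V.
Assume saturation: I_D = (k_n/2)(V_GS − V_t)² = (3.1/2)×(4.49 − 1.7)² = 1.55×2.79² = 12.1 mA.
V_DS = V_DD − I_D·R_D = 16 − 12.1×1 = 3.94 V.
Saturation requires V_DS ≥ V_GS − V_t = 2.79 V; 3.94 ≥ 2.79 ✓.

I_D ≈ 12 mA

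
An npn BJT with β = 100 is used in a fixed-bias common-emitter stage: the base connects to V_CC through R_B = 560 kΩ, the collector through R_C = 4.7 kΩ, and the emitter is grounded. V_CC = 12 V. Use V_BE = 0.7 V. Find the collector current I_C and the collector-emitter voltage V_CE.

Base loop: V_CC = I_B·R_B + V_BE, so I_B = (12 − 0.7)/560 kΩ = 0.0202 mA.
In the active region I_C = β·I_B = 100 × 0.0202 = 2.02 mA.
Collector loop: V_CE = V_CC − I_C·R_C = 12 − 2.02×4.7 = 2.52 V.
Since V_CE = 2.52 V > V_CE(sat) ≈ 0.2 V, the transistor is in the active region as assumed.

I_C ≈ 2 mA, V_CE ≈ 2.5 V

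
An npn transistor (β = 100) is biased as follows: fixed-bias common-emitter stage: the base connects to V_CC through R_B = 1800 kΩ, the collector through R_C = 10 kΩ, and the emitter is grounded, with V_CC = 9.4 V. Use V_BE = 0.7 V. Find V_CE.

Base loop: V_CC = I_B·R_B + V_BE, so I_B = (9.4 − 0.7)/1800 kΩ = 0.00483 mA.
In the active region I_C = β·I_B = 100 × 0.00483 = 0.483 mA.
Collector loop: V_CE = V_CC − I_C·R_C = 9.4 − 0.483×10 = 4.57 V.
Since V_CE = 4.57 V > V_CE(sat) ≈ 0.2 V, the transistor is in the active region as assumed.

V_CE ≈ 4.6 V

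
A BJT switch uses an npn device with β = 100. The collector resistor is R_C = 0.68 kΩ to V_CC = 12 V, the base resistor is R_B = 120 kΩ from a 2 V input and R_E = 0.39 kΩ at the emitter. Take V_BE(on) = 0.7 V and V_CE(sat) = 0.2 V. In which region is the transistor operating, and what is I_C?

active; I_C ≈ 0.82 mA

Assume active. Base-emitter loop: I_B = (V_BB − V_BE)/(R_B + (β+1)R_E) = (2 − 0.7)/(120 + 101×0.39) = 0.00816 mA.
I_C = β·I_B = 100×0.00816 = 0.816 mA.
V_CE = V_CC − I_C·R_C − I_E·R_E = 12 − 0.816×0.68 − 0.824×0.39 = 11.1 V > V_CE(sat), so the active-region assumption holds.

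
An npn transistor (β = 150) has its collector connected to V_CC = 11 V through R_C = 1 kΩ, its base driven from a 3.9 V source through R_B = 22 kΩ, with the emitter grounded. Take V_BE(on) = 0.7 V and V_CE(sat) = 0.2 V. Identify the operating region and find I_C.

saturation; I_C ≈ 11 mA

Assume active: I_B = (3.9 − 0.7)/22 = 0.145 mA, giving I_C = β·I_B = 21.8 mA.
But then V_CE = 11 − 21.8×1 = -10.8 V < V_CE(sat) = 0.2 V — impossible in the active region.
So the transistor is saturated. With V_CE = 0.2 V, I_C = (V_CC − 0.2)/R_C = 10.8/1 = 10.8 mA.
Check: β·I_B = 21.8 mA > I_C = 10.8 mA, confirming saturation.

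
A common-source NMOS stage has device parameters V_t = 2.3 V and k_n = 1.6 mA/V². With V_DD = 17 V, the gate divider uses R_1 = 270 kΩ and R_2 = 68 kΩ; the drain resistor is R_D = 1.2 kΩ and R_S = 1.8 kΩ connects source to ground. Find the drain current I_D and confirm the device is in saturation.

I_D ≈ 0.29 mA

V_G = V_DD·R_2/(R_1+R_2) = 17×68/338 = 3.42 V.
Assume saturation: I_D = (k_n/2)(V_GS − V_t)² with V_GS = V_G − I_D·R_S = 3.42 − 1.8·I_D.
Substituting gives 2.59·I_D² − 4.23·I_D + 1 = 0, with roots I_D = 0.289 or 1.34 mA.
The root I_D = 1.34 mA gives V_GS = 1 V ≤ V_t, so take I_D = 0.289 mA.
Then V_GS = 2.9 V and V_DS = V_DD − I_D(R_D+R_S) = 17 − 0.289×3 = 16.1 V.
Saturation requires V_DS ≥ V_GS − V_t = 0.601 V; 16.1 ≥ 0.601 ✓.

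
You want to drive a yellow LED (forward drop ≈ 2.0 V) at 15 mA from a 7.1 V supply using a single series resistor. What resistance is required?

R ≈ 0.34 kΩ

The resistor drops V_S − V_D = 7.1 − 2.0 = 5.1 V at 15 mA.
R = 5.1 V / 15 mA = 0.34 kΩ.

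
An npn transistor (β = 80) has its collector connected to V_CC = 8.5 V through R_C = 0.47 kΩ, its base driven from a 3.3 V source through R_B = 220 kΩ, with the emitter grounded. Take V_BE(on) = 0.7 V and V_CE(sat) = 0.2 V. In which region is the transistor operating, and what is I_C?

active; I_C ≈ 0.95 mA

Assume active. Base-emitter loop: I_B = (V_BB − V_BE)/R_B = (3.3 − 0.7)/220 = 0.0118 mA.
I_C = β·I_B = 80×0.0118 = 0.945 mA.
V_CE = V_CC − I_C·R_C = 8.5 − 0.945×0.47 = 8.06 V > V_CE(sat), so the active-region assumption holds.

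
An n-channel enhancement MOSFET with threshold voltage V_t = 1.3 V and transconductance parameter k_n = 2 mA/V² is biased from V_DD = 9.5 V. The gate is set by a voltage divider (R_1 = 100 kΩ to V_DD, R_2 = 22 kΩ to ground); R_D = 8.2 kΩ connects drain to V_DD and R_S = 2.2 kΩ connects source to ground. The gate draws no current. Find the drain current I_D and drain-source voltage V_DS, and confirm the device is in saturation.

V_G = V_DD·R_2/(R_1+R_2) = 9.5×22/122 = 1.71 V.
Assume saturation: I_D = (k_n/2)(V_GS − V_t)² with V_GS = V_G − I_D·R_S = 1.71 − 2.2·I_D.
Substituting gives 4.84·I_D² − 2.82·I_D + 0.171 = 0, with roots I_D = 0.0687 or 0.514 mA.
The root I_D = 0.514 mA gives V_GS = 0.583 V ≤ V_t, so take I_D = 0.0687 mA.
Then V_GS = 1.56 V and V_DS = V_DD − I_D(R_D+R_S) = 9.5 − 0.0687×10.4 = 8.79 V.
Saturation requires V_DS ≥ V_GS − V_t = 0.262 V; 8.79 ≥ 0.262 ✓.

I_D ≈ 0.069 mA, V_DS ≈ 8.8 V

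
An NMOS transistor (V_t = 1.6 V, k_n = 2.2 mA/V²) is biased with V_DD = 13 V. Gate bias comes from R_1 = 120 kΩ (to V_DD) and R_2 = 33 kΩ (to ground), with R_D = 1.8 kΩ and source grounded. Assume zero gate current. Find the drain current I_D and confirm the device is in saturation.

I_D ≈ 1.6 mA

V_G = V_DD·R_2/(R_1+R_2) = 13×33/153 = 2.8 V. With the source grounded, V_GS = V_G = 2.8 V.
Assume saturation: I_D = (k_n/2)(V_GS − V_t)² = (2.2/2)×(2.8 − 1.6)² = 1.1×1.2² = 1.59 mA.
V_DS = V_DD − I_D·R_D = 13 − 1.59×1.8 = 10.1 V.
Saturation requires V_DS ≥ V_GS − V_t = 1.2 V; 10.1 ≥ 1.2 ✓.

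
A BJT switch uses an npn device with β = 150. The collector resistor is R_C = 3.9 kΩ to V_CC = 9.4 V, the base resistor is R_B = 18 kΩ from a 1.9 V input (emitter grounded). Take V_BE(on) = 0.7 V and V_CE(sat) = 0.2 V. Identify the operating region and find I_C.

Assume active: I_B = (1.9 − 0.7)/18 = 0.0667 mA, giving I_C = β·I_B = 10 mA.
But then V_CE = 9.4 − 10×3.9 = -29.6 V < V_CE(sat) = 0.2 V — impossible in the active region.
So the transistor is saturated. With V_CE = 0.2 V, I_C = (V_CC − 0.2)/R_C = 9.2/3.9 = 2.36 mA.
Check: β·I_B = 10 mA > I_C = 2.36 mA, confirming saturation.

saturation; I_C ≈ 2.4 mA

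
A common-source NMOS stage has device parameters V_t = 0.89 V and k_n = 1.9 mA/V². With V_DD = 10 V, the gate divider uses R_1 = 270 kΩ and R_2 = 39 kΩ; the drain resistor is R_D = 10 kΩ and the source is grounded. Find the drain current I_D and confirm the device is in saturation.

I_D ≈ 0.13 mA

V_G = V_DD·R_2/(R_1+R_2) = 10×39/309 = 1.26 V. With the source grounded, V_GS = V_G = 1.26 V.
Assume saturation: I_D = (k_n/2)(V_GS − V_t)² = (1.9/2)×(1.26 − 0.89)² = 0.95×0.372² = 0.132 mA.
V_DS = V_DD − I_D·R_D = 10 − 0.132×10 = 8.68 V.
Saturation requires V_DS ≥ V_GS − V_t = 0.372 V; 8.68 ≥ 0.372 ✓.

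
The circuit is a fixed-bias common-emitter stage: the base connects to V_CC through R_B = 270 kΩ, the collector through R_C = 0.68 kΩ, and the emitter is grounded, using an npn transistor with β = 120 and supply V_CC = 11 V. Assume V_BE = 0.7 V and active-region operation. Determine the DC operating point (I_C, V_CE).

Base loop: V_CC = I_B·R_B + V_BE, so I_B = (11 − 0.7)/270 kΩ = 0.0381 mA.
In the active region I_C = β·I_B = 120 × 0.0381 = 4.58 mA.
Collector loop: V_CE = V_CC − I_C·R_C = 11 − 4.58×0.68 = 7.89 V.
Since V_CE = 7.89 V > V_CE(sat) ≈ 0.2 V, the transistor is in the active region as assumed.

I_C ≈ 4.6 mA, V_CE ≈ 7.9 V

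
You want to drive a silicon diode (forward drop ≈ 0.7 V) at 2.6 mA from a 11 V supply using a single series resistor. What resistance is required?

R ≈ 4 kΩ

The resistor drops V_S − V_D = 11 − 0.7 = 10.3 V at 2.6 mA.
R = 10.3 V / 2.6 mA = 3.96 kΩ.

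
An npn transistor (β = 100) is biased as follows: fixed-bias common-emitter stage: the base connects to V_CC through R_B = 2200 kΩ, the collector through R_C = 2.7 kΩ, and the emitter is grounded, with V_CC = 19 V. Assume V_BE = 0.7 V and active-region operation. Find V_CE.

V_CE ≈ 17 V

Base loop: V_CC = I_B·R_B + V_BE, so I_B = (19 − 0.7)/2200 kΩ = 0.00832 mA.
In the active region I_C = β·I_B = 100 × 0.00832 = 0.832 mA.
Collector loop: V_CE = V_CC − I_C·R_C = 19 − 0.832×2.7 = 16.8 V.
Since V_CE = 16.8 V > V_CE(sat) ≈ 0.2 V, the transistor is in the active region as assumed.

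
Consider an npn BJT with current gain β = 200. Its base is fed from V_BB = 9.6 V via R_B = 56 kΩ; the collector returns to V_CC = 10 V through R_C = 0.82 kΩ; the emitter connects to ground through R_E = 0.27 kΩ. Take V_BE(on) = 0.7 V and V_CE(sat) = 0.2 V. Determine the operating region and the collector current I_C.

saturation; I_C ≈ 9 mA

Assume active: I_B = (9.6 − 0.7)/(56 + 201×0.27) = 0.0807 mA, I_C = β·I_B = 16.1 mA.
Then V_CE = 10 − 16.1×0.82 − 16.2×0.27 = -7.62 V < 0.2 V — the active assumption fails.
Re-solve with V_CE = 0.2 V. KCL at the emitter: V_E/R_E = (V_BB−0.7−V_E)/R_B + (V_CC−0.2−V_E)/R_C, giving V_E = 2.45 V.
I_C = (V_CC − 0.2 − V_E)/R_C = (9.8 − 2.45)/0.82 = 8.96 mA.
Check: I_B = (8.9 − 2.45)/56 = 0.115 mA, and β·I_B = 23 mA > I_C, confirming saturation.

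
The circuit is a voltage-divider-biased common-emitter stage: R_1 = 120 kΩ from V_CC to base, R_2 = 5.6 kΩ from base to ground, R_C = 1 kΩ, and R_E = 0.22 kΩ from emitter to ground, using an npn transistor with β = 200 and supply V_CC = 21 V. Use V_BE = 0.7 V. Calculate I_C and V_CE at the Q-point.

I_C ≈ 0.95 mA, V_CE ≈ 20 V

Thevenize the base divider: V_Th = V_CC·R_2/(R_1+R_2) = 21×5.6/126 = 0.936 V, R_Th = R_1‖R_2 = 5.35 kΩ.
Base-emitter loop: V_Th = I_B·R_Th + V_BE + (β+1)I_B·R_E, so I_B = (0.936 − 0.7) / (5.35 + 201×0.22) = 0.00477 mA.
I_C = β·I_B = 200×0.00477 = 0.953 mA, and I_E = (β+1)I_B = 0.958 mA.
V_CE = V_CC − I_C·R_C − I_E·R_E = 21 − 0.953×1 − 0.958×0.22 = 19.8 V.
V_CE = 19.8 V > 0.2 V confirms active-region operation.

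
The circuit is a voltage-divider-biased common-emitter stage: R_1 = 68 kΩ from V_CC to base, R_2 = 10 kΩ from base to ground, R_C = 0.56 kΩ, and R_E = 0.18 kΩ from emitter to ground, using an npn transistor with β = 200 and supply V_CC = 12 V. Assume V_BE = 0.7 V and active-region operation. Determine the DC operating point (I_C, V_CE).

Thevenize the base divider: V_Th = V_CC·R_2/(R_1+R_2) = 12×10/78 = 1.54 V, R_Th = R_1‖R_2 = 8.72 kΩ.
Base-emitter loop: V_Th = I_B·R_Th + V_BE + (β+1)I_B·R_E, so I_B = (1.54 − 0.7) / (8.72 + 201×0.18) = 0.0187 mA.
I_C = β·I_B = 200×0.0187 = 3.73 mA, and I_E = (β+1)I_B = 3.75 mA.
V_CE = V_CC − I_C·R_C − I_E·R_E = 12 − 3.73×0.56 − 3.75×0.18 = 9.23 V.
V_CE = 9.23 V > 0.2 V confirms active-region operation.

I_C ≈ 3.7 mA, V_CE ≈ 9.2 V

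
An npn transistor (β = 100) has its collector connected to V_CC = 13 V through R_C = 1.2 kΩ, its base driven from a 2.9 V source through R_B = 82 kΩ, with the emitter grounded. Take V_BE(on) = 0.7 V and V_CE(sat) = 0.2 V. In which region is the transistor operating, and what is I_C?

active; I_C ≈ 2.7 mA

Assume active. Base-emitter loop: I_B = (V_BB − V_BE)/R_B = (2.9 − 0.7)/82 = 0.0268 mA.
I_C = β·I_B = 100×0.0268 = 2.68 mA.
V_CE = V_CC − I_C·R_C = 13 − 2.68×1.2 = 9.78 V > V_CE(sat), so the active-region assumption holds.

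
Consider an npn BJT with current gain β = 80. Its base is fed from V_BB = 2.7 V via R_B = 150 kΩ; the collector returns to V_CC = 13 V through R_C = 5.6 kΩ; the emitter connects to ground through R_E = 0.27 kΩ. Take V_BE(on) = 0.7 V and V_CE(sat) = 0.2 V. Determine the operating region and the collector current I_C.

Assume active. Base-emitter loop: I_B = (V_BB − V_BE)/(R_B + (β+1)R_E) = (2.7 − 0.7)/(150 + 81×0.27) = 0.0116 mA.
I_C = β·I_B = 80×0.0116 = 0.931 mA.
V_CE = V_CC − I_C·R_C − I_E·R_E = 13 − 0.931×5.6 − 0.943×0.27 = 7.53 V > V_CE(sat), so the active-region assumption holds.

active; I_C ≈ 0.93 mA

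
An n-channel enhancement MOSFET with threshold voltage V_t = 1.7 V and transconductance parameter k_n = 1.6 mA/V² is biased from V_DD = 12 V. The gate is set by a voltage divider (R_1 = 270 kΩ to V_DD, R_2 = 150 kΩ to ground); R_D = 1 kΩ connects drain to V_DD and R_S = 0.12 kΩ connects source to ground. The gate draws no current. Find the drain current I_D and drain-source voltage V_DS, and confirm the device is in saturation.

I_D ≈ 3.7 mA, V_DS ≈ 7.9 V

V_G = V_DD·R_2/(R_1+R_2) = 12×150/420 = 4.29 V.
Assume saturation: I_D = (k_n/2)(V_GS − V_t)² with V_GS = V_G − I_D·R_S = 4.29 − 0.12·I_D.
Substituting gives 0.0115·I_D² − 1.5·I_D + 5.35 = 0, with roots I_D = 3.68 or 126 mA.
The root I_D = 126 mA gives V_GS = -10.9 V ≤ V_t, so take I_D = 3.68 mA.
Then V_GS = 3.84 V and V_DS = V_DD − I_D(R_D+R_S) = 12 − 3.68×1.12 = 7.88 V.
Saturation requires V_DS ≥ V_GS − V_t = 2.14 V; 7.88 ≥ 2.14 ✓.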